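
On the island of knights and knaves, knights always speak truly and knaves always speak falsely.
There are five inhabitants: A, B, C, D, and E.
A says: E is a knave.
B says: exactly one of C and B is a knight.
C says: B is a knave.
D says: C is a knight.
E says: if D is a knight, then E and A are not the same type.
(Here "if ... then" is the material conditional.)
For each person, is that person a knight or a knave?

Knights: B and E. Knaves: A, C, and D.

Since A is a knave, "E is a knave" needs to be false, which holds.
B is a knight; "exactly one of C and B is a knight" is True, as required.
C (knave): "B is a knave" — false. ✓
As a knave, D's statement "C is a knight" should be false; it is.
E is a knight, and the claim "if D is a knight, then E and A are not the same type" is indeed True.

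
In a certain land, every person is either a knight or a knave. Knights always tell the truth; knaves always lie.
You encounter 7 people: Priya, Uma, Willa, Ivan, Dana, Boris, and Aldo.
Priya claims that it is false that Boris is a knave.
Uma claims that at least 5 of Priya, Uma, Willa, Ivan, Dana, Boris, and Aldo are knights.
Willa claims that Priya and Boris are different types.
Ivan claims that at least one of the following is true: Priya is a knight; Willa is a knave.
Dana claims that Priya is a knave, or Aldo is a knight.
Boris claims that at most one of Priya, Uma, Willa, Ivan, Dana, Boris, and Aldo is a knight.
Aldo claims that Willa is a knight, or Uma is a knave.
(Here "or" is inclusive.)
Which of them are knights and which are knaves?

Knights: Ivan, Dana, and Aldo. Knaves: Priya, Uma, Willa, and Boris.

Since Priya is a knave, "it is false that Boris is a knave" needs to be false, which holds.
Uma is a knave, and the claim "at least 5 of Priya, Uma, Willa, Ivan, Dana, Boris, and Aldo are knights" is indeed false.
Since Willa is a knave, "Priya and Boris are different types" needs to be false, which holds.
As a knight, Ivan's statement "at least one of the following is true: Priya is a knight; Willa is a knave" should be True; it is.
As a knight, Dana's statement "Priya is a knave, or Aldo is a knight" should be True; it is.
Boris is a knave, and the claim "at most one of Priya, Uma, Willa, Ivan, Dana, Boris, and Aldo is a knight" is indeed false.
Aldo is a knight, and the claim "Willa is a knight, or Uma is a knave" is indeed True.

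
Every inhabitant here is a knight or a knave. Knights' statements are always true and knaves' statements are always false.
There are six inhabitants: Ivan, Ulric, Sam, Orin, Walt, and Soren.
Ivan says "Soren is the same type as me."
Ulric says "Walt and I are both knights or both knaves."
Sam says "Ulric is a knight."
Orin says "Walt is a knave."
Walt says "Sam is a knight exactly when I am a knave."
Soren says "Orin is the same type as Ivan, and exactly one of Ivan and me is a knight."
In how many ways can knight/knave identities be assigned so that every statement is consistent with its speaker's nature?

1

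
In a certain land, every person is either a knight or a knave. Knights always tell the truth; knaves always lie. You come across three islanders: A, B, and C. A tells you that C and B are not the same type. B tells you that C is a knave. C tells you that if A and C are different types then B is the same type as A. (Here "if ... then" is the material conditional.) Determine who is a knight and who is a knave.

A is a knight, B is a knave, and C is a knight.

A is a knight, and the claim "C and B are not the same type" is indeed True.
As a knave, B's statement "C is a knave" should be false; it is.
As a knight, C's statement "if A and C are different types then B is the same type as A" should be True; it is.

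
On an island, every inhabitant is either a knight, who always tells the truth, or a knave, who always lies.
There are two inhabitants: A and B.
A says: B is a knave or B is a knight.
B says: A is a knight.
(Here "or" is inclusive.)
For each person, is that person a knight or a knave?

A is a knight and B is a knight.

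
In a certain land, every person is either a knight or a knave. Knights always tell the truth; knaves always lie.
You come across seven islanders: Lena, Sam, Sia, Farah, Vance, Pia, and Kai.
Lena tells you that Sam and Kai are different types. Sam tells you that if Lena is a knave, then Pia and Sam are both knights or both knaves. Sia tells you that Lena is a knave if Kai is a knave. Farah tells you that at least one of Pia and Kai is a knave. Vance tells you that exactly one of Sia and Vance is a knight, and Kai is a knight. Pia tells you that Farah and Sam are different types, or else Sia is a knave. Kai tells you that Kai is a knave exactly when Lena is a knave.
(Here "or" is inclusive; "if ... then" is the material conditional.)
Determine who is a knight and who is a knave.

Lena is a knight, and the claim "Sam and Kai are different types" is indeed true.
Sam (knight): "if Lena is a knave, then Pia and Sam are both knights or both knaves" — true. ✓
Sia is a knave, and the claim "Lena is a knave if Kai is a knave" is indeed false.
Farah is a knight, and the claim "at least one of Pia and Kai is a knave" is indeed true.
Since Vance is a knave, "exactly one of Sia and Vance is a knight, and Kai is a knight" needs to be false, which holds.
Pia (knight): "Farah and Sam are different types, or else Sia is a knave" — true. ✓
As a knave, Kai's statement "Kai is a knave exactly when Lena is a knave" should be false; it is.

Lena is a knight, Sam is a knight, Sia is a knave, Farah is a knight, Vance is a knave, Pia is a knight, and Kai is a knave.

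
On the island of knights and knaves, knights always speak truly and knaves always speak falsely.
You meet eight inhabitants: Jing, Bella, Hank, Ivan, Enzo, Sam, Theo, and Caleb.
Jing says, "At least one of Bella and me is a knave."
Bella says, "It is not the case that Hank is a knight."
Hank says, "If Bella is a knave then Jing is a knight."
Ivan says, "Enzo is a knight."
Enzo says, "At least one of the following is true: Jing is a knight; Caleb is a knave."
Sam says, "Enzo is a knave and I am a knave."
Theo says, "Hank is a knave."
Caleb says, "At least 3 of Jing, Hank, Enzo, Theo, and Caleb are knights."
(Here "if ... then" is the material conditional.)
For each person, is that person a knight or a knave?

Jing is a knight, Bella is a knave, Hank is a knight, Ivan is a knight, Enzo is a knight, Sam is a knave, Theo is a knave, and Caleb is a knight.

Jing is a knight; "at least one of Bella and me is a knave" is true, as required.
Bella is a knave, and the claim "it is not the case that Hank is a knight" is indeed false.
Hank is a knight, and the claim "if Bella is a knave then Jing is a knight" is indeed true.
Ivan is a knight, and the claim "Enzo is a knight" is indeed true.
Enzo (knight): "at least one of the following is true: Jing is a knight; Caleb is a knave" — true. ✓
Sam is a knave, so "Enzo is a knave and I am a knave" must be false — and it is.
Since Theo is a knave, "Hank is a knave" needs to be false, which holds.
As a knight, Caleb's statement "at least 3 of Jing, Hank, Enzo, Theo, and Caleb are knights" should be true; it is.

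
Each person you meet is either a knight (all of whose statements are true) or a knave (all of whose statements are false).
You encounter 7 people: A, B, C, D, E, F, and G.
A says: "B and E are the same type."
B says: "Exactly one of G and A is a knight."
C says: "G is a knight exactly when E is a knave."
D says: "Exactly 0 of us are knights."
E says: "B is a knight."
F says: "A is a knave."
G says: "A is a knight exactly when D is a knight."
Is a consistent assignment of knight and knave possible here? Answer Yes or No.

One consistent assignment: A=knight, B=knight, C=knight, D=knave, E=knight, F=knave, G=knave.

Yes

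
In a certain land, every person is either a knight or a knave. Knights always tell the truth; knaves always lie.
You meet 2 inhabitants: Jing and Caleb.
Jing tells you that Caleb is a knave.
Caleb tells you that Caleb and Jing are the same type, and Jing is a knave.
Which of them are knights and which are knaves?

Jing (knight): "Caleb is a knave" — true. ✓
Caleb is a knave, so "Caleb and Jing are the same type, and Jing is a knave" must be False — and it is.

Jing is a knight and Caleb is a knave.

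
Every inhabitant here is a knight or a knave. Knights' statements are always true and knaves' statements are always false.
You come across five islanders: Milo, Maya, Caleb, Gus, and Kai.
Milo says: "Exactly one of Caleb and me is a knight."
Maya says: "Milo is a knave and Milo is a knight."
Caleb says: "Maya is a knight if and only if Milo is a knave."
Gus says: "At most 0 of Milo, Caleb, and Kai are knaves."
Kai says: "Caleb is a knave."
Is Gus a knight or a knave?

Consistent assignments: {Milo=knave, Maya=knave, Caleb=knave, Gus=knave, Kai=knight}
In every consistent assignment, Gus is a knave.

Gus is a knave.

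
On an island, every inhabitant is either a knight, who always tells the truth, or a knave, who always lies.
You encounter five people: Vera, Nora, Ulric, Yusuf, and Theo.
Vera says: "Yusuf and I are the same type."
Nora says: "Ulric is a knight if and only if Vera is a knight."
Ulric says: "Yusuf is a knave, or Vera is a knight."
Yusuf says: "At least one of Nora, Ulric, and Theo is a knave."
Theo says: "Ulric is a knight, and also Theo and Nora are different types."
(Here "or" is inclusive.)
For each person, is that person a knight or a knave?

Vera is a knave, Nora is a knight, Ulric is a knave, Yusuf is a knight, and Theo is a knave.

Vera is a knave, so "Yusuf and I are the same type" must be false — and it is.
As a knight, Nora's statement "Ulric is a knight if and only if Vera is a knight" should be true; it is.
As a knave, Ulric's statement "Yusuf is a knave, or Vera is a knight" should be false; it is.
Yusuf is a knight, and the claim "at least one of Nora, Ulric, and Theo is a knave" is indeed true.
Theo is a knave, so "Ulric is a knight, and also Theo and Nora are different types" must be false — and it is.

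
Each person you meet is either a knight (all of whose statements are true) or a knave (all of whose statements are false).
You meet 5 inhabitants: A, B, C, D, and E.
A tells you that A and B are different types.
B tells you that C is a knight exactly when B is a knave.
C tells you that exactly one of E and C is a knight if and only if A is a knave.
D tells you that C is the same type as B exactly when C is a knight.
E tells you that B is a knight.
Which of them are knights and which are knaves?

A is a knave, B is a knave, C is a knave, D is a knave, and E is a knave.

A is a knave, so "A and B are different types" must be false — and it is.
Since B is a knave, "C is a knight exactly when B is a knave" needs to be false, which holds.
C is a knave; "exactly one of E and C is a knight if and only if A is a knave" is false, as required.
Since D is a knave, "C is the same type as B exactly when C is a knight" needs to be false, which holds.
As a knave, E's statement "B is a knight" should be false; it is.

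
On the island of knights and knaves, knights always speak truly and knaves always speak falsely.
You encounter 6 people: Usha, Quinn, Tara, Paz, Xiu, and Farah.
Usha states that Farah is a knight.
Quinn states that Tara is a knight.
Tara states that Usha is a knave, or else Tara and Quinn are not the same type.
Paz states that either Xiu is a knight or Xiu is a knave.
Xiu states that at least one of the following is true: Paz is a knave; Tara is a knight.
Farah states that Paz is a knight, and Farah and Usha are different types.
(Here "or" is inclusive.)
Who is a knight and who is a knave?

Usha is a knave, Quinn is a knight, Tara is a knight, Paz is a knight, Xiu is a knight, and Farah is a knave.

As a knave, Usha's statement "Farah is a knight" should be false; it is.
Quinn is a knight, and the claim "Tara is a knight" is indeed true.
Since Tara is a knight, "Usha is a knave, or else Tara and Quinn are not the same type" needs to be true, which holds.
Paz (knight): "either Xiu is a knight or Xiu is a knave" — true. ✓
Since Xiu is a knight, "at least one of the following is true: Paz is a knave; Tara is a knight" needs to be true, which holds.
Farah is a knave, so "Paz is a knight, and Farah and Usha are different types" must be false — and it is.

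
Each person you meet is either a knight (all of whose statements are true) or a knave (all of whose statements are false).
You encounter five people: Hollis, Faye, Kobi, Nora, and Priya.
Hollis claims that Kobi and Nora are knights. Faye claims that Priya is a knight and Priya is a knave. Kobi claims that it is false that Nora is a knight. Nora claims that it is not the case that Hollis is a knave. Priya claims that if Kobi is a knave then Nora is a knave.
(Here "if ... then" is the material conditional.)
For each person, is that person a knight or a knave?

Suppose Hollis is a knight. Then Hollis's statement "Kobi and Nora are knights" would have to be true. Checking the 16 ways to assign the others, none is consistent with every speaker.
(For instance, with Faye=knave, Kobi=knight, Nora=knave, Priya=knight, Hollis's claim "Kobi and Nora are knights" comes out false where it would need to be true.)
So Hollis must be a knave, making "Kobi and Nora are knights" false. Taking Hollis=knave, Faye=knave, Kobi=knight, Nora=knave, Priya=knight, each remaining statement checks out:
  Faye (knave): "Priya is a knight and Priya is a knave" — false. ✓
  Kobi (knight): "it is false that Nora is a knight" — true. ✓
  Nora (knave): "it is not the case that Hollis is a knave" — false. ✓
  Priya (knight): "if Kobi is a knave then Nora is a knave" — true. ✓
This is the unique consistent assignment.

Hollis is a knave, Faye is a knave, Kobi is a knight, Nora is a knave, and Priya is a knight.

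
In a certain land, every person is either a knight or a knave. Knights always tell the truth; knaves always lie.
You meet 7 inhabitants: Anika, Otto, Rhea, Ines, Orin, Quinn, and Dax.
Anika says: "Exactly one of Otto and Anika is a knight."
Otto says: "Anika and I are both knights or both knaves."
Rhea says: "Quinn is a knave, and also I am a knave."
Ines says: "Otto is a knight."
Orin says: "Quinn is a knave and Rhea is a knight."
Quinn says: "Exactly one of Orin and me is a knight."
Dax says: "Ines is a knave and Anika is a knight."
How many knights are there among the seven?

The unique consistent assignment is Anika=knight, Otto=knave, Rhea=knave, Ines=knave, Orin=knave, Quinn=knight, Dax=knight.
That has 3 knights.

3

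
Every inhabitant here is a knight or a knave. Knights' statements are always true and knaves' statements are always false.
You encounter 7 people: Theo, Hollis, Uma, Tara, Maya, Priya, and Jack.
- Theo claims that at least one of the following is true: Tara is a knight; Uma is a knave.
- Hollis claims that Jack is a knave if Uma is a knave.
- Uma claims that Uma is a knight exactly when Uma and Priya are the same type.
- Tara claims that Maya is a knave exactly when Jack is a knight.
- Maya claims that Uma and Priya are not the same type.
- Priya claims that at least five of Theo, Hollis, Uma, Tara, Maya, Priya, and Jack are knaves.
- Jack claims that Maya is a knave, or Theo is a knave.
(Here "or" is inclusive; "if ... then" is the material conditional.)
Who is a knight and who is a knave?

Theo is a knight, Hollis is a knave, Uma is a knave, Tara is a knight, Maya is a knave, Priya is a knave, and Jack is a knight.

Theo (knight): "at least one of the following is true: Tara is a knight; Uma is a knave" — True. ✓
Hollis is a knave; "Jack is a knave if Uma is a knave" is False, as required.
Uma is a knave, and the claim "Uma is a knight exactly when Uma and Priya are the same type" is indeed False.
Tara is a knight; "Maya is a knave exactly when Jack is a knight" is True, as required.
Maya (knave): "Uma and Priya are not the same type" — False. ✓
Priya (knave): "at least five of Theo, Hollis, Uma, Tara, Maya, Priya, and Jack are knaves" — False. ✓
Jack (knight): "Maya is a knave, or Theo is a knave" — True. ✓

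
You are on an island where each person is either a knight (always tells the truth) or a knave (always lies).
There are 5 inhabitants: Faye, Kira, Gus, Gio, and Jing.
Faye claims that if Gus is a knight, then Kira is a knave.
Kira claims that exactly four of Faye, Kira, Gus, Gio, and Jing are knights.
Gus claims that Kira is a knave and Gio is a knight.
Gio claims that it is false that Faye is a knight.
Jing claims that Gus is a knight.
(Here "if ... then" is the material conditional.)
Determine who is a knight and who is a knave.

Knights: Faye. Knaves: Kira, Gus, Gio, and Jing.

As a knight, Faye's statement "if Gus is a knight, then Kira is a knave" should be True; it is.
Kira is a knave, and the claim "exactly four of Faye, Kira, Gus, Gio, and Jing are knights" is indeed False.
As a knave, Gus's statement "Kira is a knave and Gio is a knight" should be False; it is.
Gio (knave): "it is false that Faye is a knight" — False. ✓
As a knave, Jing's statement "Gus is a knight" should be False; it is.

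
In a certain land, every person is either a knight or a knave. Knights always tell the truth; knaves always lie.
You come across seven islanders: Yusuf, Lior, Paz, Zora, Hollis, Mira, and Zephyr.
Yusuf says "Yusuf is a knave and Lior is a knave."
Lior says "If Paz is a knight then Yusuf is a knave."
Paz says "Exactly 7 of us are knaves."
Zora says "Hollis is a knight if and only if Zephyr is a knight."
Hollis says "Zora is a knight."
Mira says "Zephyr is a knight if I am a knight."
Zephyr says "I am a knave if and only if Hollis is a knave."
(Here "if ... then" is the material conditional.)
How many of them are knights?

5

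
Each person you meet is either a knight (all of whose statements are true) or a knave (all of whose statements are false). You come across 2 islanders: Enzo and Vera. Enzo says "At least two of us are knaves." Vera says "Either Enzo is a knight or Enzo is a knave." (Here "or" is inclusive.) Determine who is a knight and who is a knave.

Enzo is a knave and Vera is a knight.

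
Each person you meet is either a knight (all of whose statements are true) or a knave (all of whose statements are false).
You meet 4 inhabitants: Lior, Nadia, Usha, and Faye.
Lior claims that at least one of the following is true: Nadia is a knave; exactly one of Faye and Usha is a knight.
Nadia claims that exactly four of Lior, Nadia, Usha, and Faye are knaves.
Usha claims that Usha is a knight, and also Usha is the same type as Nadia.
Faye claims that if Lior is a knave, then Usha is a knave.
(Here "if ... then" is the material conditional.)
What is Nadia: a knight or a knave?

Consistent assignments: {Lior=knight, Nadia=knave, Usha=knave, Faye=knight}
In every consistent assignment, Nadia is a knave.

Nadia is a knave.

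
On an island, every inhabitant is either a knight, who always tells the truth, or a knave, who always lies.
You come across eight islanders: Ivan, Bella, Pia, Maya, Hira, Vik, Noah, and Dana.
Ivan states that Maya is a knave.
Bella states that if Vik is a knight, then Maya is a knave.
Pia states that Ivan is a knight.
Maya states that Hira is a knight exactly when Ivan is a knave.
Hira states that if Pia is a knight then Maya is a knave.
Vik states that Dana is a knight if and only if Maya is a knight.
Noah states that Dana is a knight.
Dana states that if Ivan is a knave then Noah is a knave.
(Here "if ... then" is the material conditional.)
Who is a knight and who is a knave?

Ivan is a knight, so "Maya is a knave" must be True — and it is.
Since Bella is a knight, "if Vik is a knight, then Maya is a knave" needs to be True, which holds.
As a knight, Pia's statement "Ivan is a knight" should be True; it is.
As a knave, Maya's statement "Hira is a knight exactly when Ivan is a knave" should be false; it is.
Since Hira is a knight, "if Pia is a knight then Maya is a knave" needs to be True, which holds.
As a knave, Vik's statement "Dana is a knight if and only if Maya is a knight" should be false; it is.
Noah (knight): "Dana is a knight" — True. ✓
As a knight, Dana's statement "if Ivan is a knave then Noah is a knave" should be True; it is.

Ivan is a knight, Bella is a knight, Pia is a knight, Maya is a knave, Hira is a knight, Vik is a knave, Noah is a knight, and Dana is a knight.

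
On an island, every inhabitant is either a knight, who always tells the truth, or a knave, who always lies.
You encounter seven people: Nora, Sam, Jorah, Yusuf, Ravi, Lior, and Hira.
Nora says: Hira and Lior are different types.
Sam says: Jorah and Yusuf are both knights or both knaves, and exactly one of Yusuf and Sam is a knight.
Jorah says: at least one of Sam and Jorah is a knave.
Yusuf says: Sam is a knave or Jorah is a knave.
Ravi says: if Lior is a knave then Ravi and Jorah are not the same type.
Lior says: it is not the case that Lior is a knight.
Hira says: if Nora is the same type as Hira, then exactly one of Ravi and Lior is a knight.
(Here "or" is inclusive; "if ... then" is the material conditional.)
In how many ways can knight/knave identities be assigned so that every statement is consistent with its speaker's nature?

0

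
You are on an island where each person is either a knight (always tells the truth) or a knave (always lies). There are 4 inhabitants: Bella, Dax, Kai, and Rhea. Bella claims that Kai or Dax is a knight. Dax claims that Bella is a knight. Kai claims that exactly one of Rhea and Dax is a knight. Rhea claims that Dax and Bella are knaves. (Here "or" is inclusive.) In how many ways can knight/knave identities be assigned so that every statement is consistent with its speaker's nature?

Consistent assignments:
  Bella=knight, Dax=knight, Kai=knight, Rhea=knave

1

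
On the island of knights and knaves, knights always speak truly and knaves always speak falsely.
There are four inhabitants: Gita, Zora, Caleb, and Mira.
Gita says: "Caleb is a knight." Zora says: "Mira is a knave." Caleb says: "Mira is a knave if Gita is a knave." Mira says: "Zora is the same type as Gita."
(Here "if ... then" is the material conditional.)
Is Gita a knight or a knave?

Gita is a knave.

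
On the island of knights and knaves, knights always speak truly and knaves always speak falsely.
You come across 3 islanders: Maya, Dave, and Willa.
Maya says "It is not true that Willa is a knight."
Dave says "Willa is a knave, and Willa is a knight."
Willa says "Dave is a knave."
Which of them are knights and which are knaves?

Maya is a knave; "it is not true that Willa is a knight" is false, as required.
As a knave, Dave's statement "Willa is a knave, and Willa is a knight" should be false; it is.
Since Willa is a knight, "Dave is a knave" needs to be True, which holds.

Maya is a knave, Dave is a knave, and Willa is a knight.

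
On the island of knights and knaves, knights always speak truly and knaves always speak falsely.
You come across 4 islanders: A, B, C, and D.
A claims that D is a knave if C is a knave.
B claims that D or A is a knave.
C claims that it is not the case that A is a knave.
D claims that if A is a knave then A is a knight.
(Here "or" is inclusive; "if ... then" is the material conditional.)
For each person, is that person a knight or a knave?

Knights: A, C, and D. Knaves: B.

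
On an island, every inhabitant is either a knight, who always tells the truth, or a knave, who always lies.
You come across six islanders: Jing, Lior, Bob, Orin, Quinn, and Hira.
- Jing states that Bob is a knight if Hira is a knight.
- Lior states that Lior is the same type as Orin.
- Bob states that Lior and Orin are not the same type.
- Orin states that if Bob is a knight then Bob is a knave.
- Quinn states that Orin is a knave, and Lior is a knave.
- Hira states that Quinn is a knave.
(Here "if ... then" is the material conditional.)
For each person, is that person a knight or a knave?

Jing is a knave, Lior is a knight, Bob is a knave, Orin is a knight, Quinn is a knave, and Hira is a knight.

Since Jing is a knave, "Bob is a knight if Hira is a knight" needs to be False, which holds.
Lior is a knight, so "Lior is the same type as Orin" must be true — and it is.
Bob is a knave, and the claim "Lior and Orin are not the same type" is indeed False.
Orin (knight): "if Bob is a knight then Bob is a knave" — true. ✓
Quinn (knave): "Orin is a knave, and Lior is a knave" — False. ✓
Hira is a knight; "Quinn is a knave" is true, as required.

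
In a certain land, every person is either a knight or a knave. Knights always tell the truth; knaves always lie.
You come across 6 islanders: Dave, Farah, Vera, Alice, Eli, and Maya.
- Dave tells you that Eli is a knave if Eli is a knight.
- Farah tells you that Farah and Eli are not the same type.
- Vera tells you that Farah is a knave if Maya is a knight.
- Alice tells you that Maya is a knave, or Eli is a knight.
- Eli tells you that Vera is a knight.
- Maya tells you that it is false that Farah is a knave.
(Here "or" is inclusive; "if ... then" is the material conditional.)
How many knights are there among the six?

3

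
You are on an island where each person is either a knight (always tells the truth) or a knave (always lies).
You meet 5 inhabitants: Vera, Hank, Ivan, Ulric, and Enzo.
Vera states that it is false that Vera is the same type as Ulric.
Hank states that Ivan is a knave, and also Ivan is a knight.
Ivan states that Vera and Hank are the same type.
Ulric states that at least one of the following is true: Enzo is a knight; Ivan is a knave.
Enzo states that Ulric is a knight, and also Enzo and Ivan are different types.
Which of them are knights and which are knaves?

Suppose Vera is a knight. Then Vera's statement "it is false that Vera is the same type as Ulric" would have to be true. Checking the 16 ways to assign the others, none is consistent with every speaker.
(For instance, with Hank=knave, Ivan=knight, Ulric=knave, Enzo=knave, Ivan's claim "Vera and Hank are the same type" comes out false where it would need to be true.)
So Vera must be a knave, making "it is false that Vera is the same type as Ulric" false. Taking Vera=knave, Hank=knave, Ivan=knight, Ulric=knave, Enzo=knave, each remaining statement checks out:
  Hank (knave): "Ivan is a knave, and also Ivan is a knight" — false. ✓
  Ivan (knight): "Vera and Hank are the same type" — true. ✓
  Ulric (knave): "at least one of the following is true: Enzo is a knight; Ivan is a knave" — false. ✓
  Enzo (knave): "Ulric is a knight, and also Enzo and Ivan are different types" — false. ✓
This is the unique consistent assignment.

Vera is a knave, Hank is a knave, Ivan is a knight, Ulric is a knave, and Enzo is a knave.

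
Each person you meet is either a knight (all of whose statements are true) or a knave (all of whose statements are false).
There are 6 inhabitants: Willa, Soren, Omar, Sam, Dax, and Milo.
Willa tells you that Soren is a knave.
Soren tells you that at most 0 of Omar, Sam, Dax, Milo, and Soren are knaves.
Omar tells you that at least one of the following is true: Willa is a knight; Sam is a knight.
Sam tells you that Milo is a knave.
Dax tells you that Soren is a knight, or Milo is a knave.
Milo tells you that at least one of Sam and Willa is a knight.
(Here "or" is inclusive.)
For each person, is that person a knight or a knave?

Willa is a knight, so "Soren is a knave" must be True — and it is.
Soren is a knave, so "at most 0 of Omar, Sam, Dax, Milo, and Soren are knaves" must be false — and it is.
As a knight, Omar's statement "at least one of the following is true: Willa is a knight; Sam is a knight" should be True; it is.
Since Sam is a knave, "Milo is a knave" needs to be false, which holds.
Since Dax is a knave, "Soren is a knight, or Milo is a knave" needs to be false, which holds.
Milo is a knight; "at least one of Sam and Willa is a knight" is True, as required.

Knights: Willa, Omar, and Milo. Knaves: Soren, Sam, and Dax.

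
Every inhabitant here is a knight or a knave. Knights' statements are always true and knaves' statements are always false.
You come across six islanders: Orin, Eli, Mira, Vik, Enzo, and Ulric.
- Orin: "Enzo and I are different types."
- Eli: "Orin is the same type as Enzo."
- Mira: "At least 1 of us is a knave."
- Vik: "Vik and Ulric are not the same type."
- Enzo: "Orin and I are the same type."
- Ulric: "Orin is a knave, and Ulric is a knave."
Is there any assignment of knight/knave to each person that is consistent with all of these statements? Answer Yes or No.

Yes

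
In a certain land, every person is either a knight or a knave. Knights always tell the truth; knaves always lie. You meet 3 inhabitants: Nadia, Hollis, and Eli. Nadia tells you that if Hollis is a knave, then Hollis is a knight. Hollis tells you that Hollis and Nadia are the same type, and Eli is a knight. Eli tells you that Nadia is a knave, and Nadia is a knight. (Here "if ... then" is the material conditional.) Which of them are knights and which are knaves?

Knights: none. Knaves: Nadia, Hollis, and Eli.

Nadia is a knave; "if Hollis is a knave, then Hollis is a knight" is False, as required.
Hollis is a knave, so "Hollis and Nadia are the same type, and Eli is a knight" must be False — and it is.
As a knave, Eli's statement "Nadia is a knave, and Nadia is a knight" should be False; it is.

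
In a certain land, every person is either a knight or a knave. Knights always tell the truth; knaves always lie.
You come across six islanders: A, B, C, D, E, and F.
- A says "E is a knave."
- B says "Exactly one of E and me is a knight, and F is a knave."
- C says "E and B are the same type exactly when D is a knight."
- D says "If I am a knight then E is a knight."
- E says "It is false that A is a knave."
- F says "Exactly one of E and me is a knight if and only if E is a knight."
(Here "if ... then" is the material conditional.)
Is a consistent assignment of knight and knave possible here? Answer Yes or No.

No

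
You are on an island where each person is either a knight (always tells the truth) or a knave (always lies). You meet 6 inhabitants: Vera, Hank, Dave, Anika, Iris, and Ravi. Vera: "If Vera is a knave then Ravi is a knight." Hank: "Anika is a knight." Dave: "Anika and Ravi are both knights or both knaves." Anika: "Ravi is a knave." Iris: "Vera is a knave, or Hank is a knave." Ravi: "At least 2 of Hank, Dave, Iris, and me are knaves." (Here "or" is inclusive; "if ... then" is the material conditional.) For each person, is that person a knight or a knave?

Vera is a knight, Hank is a knave, Dave is a knave, Anika is a knave, Iris is a knight, and Ravi is a knight.

Vera is a knight, so "if Vera is a knave then Ravi is a knight" must be true — and it is.
Hank is a knave, and the claim "Anika is a knight" is indeed False.
Dave is a knave, and the claim "Anika and Ravi are both knights or both knaves" is indeed False.
Anika is a knave, so "Ravi is a knave" must be False — and it is.
Iris is a knight; "Vera is a knave, or Hank is a knave" is true, as required.
As a knight, Ravi's statement "at least 2 of Hank, Dave, Iris, and me are knaves" should be true; it is.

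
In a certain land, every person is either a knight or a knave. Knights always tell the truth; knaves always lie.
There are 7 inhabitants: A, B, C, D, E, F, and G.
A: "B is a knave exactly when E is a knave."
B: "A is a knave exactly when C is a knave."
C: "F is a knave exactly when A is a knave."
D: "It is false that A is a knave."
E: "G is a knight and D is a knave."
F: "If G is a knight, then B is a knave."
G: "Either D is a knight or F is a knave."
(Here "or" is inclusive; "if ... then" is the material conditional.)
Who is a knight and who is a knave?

A is a knave; "B is a knave exactly when E is a knave" is False, as required.
Since B is a knight, "A is a knave exactly when C is a knave" needs to be True, which holds.
Since C is a knave, "F is a knave exactly when A is a knave" needs to be False, which holds.
D is a knave, and the claim "it is false that A is a knave" is indeed False.
E is a knave, so "G is a knight and D is a knave" must be False — and it is.
F is a knight, and the claim "if G is a knight, then B is a knave" is indeed True.
G (knave): "either D is a knight or F is a knave" — False. ✓

A is a knave, B is a knight, C is a knave, D is a knave, E is a knave, F is a knight, and G is a knave.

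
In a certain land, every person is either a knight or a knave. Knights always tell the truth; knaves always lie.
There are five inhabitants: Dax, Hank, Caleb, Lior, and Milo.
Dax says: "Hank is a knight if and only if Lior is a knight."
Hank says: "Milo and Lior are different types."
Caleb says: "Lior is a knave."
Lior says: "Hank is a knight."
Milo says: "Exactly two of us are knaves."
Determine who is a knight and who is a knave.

Dax is a knight, Hank is a knave, Caleb is a knight, Lior is a knave, and Milo is a knave.

Dax is a knight; "Hank is a knight if and only if Lior is a knight" is True, as required.
Hank is a knave, and the claim "Milo and Lior are different types" is indeed False.
Caleb (knight): "Lior is a knave" — True. ✓
Since Lior is a knave, "Hank is a knight" needs to be False, which holds.
Milo is a knave, so "exactly two of us are knaves" must be False — and it is.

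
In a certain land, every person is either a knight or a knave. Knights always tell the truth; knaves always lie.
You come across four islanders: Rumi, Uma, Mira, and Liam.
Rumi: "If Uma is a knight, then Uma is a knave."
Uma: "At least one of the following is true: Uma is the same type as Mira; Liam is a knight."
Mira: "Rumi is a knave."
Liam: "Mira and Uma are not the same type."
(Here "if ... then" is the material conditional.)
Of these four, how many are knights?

2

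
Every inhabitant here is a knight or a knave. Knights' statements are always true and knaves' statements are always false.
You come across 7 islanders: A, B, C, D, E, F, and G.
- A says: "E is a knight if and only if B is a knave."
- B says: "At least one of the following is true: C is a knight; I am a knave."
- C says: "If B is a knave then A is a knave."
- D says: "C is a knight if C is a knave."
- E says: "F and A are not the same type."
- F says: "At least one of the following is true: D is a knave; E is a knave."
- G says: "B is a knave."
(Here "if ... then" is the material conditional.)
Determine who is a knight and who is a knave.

A is a knight, so "E is a knight if and only if B is a knave" must be true — and it is.
B is a knight, and the claim "at least one of the following is true: C is a knight; I am a knave" is indeed true.
C is a knight, and the claim "if B is a knave then A is a knave" is indeed true.
D is a knight, and the claim "C is a knight if C is a knave" is indeed true.
E (knave): "F and A are not the same type" — false. ✓
As a knight, F's statement "at least one of the following is true: D is a knave; E is a knave" should be true; it is.
Since G is a knave, "B is a knave" needs to be false, which holds.

A is a knight, B is a knight, C is a knight, D is a knight, E is a knave, F is a knight, and G is a knave.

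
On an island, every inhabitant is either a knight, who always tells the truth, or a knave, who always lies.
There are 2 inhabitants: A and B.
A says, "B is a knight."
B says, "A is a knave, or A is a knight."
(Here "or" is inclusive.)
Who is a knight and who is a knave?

Suppose A is a knave. Then A's statement "B is a knight" would have to be false. Checking the 2 ways to assign the others, none is consistent with every speaker.
(For instance, with B=knight, A's claim "B is a knight" comes out true where it would need to be false.)
So A must be a knight, making "B is a knight" true. Taking A=knight, B=knight, each remaining statement checks out:
  B (knight): "A is a knave, or A is a knight" — true. ✓
This is the unique consistent assignment.

A is a knight and B is a knight.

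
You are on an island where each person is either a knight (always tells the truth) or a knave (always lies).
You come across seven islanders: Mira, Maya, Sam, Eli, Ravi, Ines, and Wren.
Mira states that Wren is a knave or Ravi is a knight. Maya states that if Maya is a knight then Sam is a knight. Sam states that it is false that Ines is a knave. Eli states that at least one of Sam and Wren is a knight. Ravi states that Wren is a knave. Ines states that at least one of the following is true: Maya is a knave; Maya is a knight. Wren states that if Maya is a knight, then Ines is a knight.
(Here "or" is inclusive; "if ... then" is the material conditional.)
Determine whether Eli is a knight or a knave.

Eli is a knight.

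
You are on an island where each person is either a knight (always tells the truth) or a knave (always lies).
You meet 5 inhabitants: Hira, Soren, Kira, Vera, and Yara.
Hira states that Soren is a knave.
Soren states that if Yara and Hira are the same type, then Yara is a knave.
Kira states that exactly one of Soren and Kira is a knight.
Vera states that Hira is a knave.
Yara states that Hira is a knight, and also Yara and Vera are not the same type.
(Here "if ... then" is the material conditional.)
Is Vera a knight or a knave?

Vera is a knave.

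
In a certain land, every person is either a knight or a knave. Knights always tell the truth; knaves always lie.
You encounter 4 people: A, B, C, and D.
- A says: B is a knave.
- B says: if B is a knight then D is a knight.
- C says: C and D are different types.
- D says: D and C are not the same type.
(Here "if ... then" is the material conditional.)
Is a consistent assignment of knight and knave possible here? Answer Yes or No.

No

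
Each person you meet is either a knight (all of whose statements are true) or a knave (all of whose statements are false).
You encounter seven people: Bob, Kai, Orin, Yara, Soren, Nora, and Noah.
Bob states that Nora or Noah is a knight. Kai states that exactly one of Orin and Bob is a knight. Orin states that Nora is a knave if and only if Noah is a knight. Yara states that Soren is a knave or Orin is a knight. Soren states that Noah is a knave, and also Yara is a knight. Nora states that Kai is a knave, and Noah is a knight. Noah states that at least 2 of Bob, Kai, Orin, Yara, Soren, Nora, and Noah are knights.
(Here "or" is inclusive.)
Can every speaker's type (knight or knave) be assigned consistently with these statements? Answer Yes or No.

No

Checking all 128 assignments, each has at least one speaker whose statement's truth value contradicts their type.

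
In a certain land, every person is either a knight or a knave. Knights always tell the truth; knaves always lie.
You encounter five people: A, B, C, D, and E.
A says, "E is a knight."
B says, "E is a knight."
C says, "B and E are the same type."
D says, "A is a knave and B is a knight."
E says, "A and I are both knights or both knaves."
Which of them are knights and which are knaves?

Suppose A is a knave. Then A's statement "E is a knight" would have to be false. Checking the 16 ways to assign the others, none is consistent with every speaker.
(For instance, with B=knight, C=knight, D=knave, E=knight, A's claim "E is a knight" comes out true where it would need to be false.)
So A must be a knight, making "E is a knight" true. Taking A=knight, B=knight, C=knight, D=knave, E=knight, each remaining statement checks out:
  B (knight): "E is a knight" — true. ✓
  C (knight): "B and E are the same type" — true. ✓
  D (knave): "A is a knave and B is a knight" — false. ✓
  E (knight): "A and I are both knights or both knaves" — true. ✓
This is the unique consistent assignment.

A is a knight, B is a knight, C is a knight, D is a knave, and E is a knight.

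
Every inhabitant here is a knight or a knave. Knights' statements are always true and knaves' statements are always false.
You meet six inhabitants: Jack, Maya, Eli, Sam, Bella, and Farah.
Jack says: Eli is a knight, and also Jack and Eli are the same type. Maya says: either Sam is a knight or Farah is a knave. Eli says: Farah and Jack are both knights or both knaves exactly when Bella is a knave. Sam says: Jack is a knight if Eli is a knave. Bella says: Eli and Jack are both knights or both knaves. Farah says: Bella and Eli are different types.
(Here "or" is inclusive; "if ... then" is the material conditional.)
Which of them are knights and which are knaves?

Jack is a knight, and the claim "Eli is a knight, and also Jack and Eli are the same type" is indeed true.
Maya is a knight, so "either Sam is a knight or Farah is a knave" must be true — and it is.
Eli is a knight, and the claim "Farah and Jack are both knights or both knaves exactly when Bella is a knave" is indeed true.
Sam is a knight, and the claim "Jack is a knight if Eli is a knave" is indeed true.
Bella is a knight; "Eli and Jack are both knights or both knaves" is true, as required.
As a knave, Farah's statement "Bella and Eli are different types" should be False; it is.

Jack is a knight, Maya is a knight, Eli is a knight, Sam is a knight, Bella is a knight, and Farah is a knave.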